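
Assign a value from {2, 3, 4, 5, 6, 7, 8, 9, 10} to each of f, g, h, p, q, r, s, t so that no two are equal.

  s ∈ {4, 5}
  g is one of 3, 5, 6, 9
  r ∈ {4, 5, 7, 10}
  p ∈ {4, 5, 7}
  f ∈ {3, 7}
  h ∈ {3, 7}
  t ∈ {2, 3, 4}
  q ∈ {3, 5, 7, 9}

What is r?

10

Among the 8 variables, 2 fits only t (and all 8 values in {2, 3, 4, 5, 6, 7, 9, 10} must be used), so t = 2.
The 7 still-open variables together cover exactly {3, 4, 5, 6, 7, 9, 10} — 7 values for 7 variables — and 6 appears only in g's list, so g = 6.
Among the 6 still-open variables, 9 fits only q (and all 6 values in {3, 4, 5, 7, 9, 10} must be used), so q = 9.
Among the 5 still-open variables, 10 fits only r (and all 5 values in {3, 4, 5, 7, 10} must be used), so r = 10.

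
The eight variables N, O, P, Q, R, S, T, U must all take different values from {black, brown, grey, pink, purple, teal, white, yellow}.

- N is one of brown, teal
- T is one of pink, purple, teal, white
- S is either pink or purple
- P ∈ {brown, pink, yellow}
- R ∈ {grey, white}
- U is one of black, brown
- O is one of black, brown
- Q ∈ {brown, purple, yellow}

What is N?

The 8 variables draw from only 8 values {black, brown, grey, pink, purple, teal, white, yellow}, so each is used; only R can be grey, hence R = grey.
The 7 still-open variables together cover exactly {black, brown, pink, purple, teal, white, yellow} — 7 values for 7 variables — and white appears only in T's list, so T = white.
The 6 still-open variables together cover exactly {black, brown, pink, purple, teal, yellow} — 6 values for 6 variables — and teal appears only in N's list, so N = teal.

teal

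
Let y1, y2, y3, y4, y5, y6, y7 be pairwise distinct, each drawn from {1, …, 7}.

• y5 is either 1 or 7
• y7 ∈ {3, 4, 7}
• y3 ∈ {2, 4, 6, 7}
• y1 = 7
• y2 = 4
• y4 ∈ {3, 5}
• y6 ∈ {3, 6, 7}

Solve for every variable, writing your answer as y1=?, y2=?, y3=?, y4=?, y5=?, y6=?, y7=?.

y1=7, y2=4, y3=2, y4=5, y5=1, y6=6, y7=3

y1 must be 7 (only option left). Eliminate 7 elsewhere: y3, y5, y6, y7.
y2 must be 4 (only option left). Remove 4 from y3, y7.
y5 must be 1 (only option left).
y7 has just one choice, so y7 = 3. Strike 3 from y4, y6.
That leaves y4 = 5.
That leaves y6 = 6. So y3 can't be 6.
y3's domain is down to {2}, so y3 = 2.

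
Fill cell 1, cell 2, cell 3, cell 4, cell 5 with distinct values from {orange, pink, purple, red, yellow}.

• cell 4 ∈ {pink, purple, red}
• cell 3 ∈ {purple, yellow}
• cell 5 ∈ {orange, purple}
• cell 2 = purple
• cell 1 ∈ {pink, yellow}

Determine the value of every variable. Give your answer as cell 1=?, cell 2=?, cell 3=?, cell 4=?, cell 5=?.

cell 2 must be purple (only option left). Strike purple from cell 3, cell 4, cell 5.
cell 3 must be yellow (only option left). Strike yellow from cell 1.
cell 5 must be orange (only option left).
That leaves cell 1 = pink. Strike pink from cell 4.
That leaves cell 4 = red.

cell 1=pink, cell 2=purple, cell 3=yellow, cell 4=red, cell 5=orange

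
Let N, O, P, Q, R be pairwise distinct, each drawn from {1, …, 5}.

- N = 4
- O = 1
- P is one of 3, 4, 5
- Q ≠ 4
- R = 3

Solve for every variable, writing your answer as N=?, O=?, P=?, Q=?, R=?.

N's domain is down to {4}, so N = 4. So P can't be 4.
That leaves O = 1. Remove 1 from Q.
R must be 3 (only option left). Remove 3 from P, Q.
That leaves P = 5. So Q can't be 5.
That leaves Q = 2.

N=4, O=1, P=5, Q=2, R=3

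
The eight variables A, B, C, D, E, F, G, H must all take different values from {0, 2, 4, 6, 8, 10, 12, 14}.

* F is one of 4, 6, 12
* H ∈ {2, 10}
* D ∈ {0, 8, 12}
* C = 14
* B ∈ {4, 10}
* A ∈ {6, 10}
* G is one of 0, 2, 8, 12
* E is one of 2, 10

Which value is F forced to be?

12

C's domain is down to {14}, so C = 14.
E and H between them cover only {2, 10} — a naked pair. Remove those values from A, B, G.
A's domain is down to {6}, so A = 6. Eliminate 6 elsewhere: F.
B's domain is down to {4}, so B = 4. Strike 4 from F.
So F = 12.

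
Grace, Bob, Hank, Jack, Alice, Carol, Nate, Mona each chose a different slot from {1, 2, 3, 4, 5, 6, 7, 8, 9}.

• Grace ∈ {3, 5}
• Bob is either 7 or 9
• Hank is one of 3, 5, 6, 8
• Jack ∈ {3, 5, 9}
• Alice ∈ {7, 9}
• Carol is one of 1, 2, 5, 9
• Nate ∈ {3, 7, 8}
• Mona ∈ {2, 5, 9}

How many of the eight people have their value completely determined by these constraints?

The 8 variables together cover exactly {1, 2, 3, 5, 6, 7, 8, 9} — 8 values for 8 variables — and 1 appears only in Carol's list, so Carol = 1.
The 7 still-open variables together cover exactly {2, 3, 5, 6, 7, 8, 9} — 7 values for 7 variables — and 2 appears only in Mona's list, so Mona = 2.
The 6 still-open variables together cover exactly {3, 5, 6, 7, 8, 9} — 6 values for 6 variables — and 6 appears only in Hank's list, so Hank = 6.
The 5 still-open variables together cover exactly {3, 5, 7, 8, 9} — 5 values for 5 variables — and 8 appears only in Nate's list, so Nate = 8.
Bob and Alice between them cover only {7, 9} — a naked pair. Remove those values from Jack.
Determined: Hank=6, Carol=1, Nate=8, Mona=2. The other people each still have more than one consistent value. That makes 4.

4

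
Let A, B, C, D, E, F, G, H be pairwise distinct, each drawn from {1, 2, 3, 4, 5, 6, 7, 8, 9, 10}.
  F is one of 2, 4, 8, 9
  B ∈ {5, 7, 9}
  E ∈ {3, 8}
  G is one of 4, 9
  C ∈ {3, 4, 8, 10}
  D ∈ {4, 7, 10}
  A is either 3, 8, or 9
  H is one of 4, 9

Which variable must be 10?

The 8 variables draw from only 8 values {2, 3, 4, 5, 7, 8, 9, 10}, so each is used; only F can be 2, hence F = 2.
Among the 7 still-open variables, 5 fits only B (and all 7 values in {3, 4, 5, 7, 8, 9, 10} must be used), so B = 5.
Among the 6 still-open variables, 7 fits only D (and all 6 values in {3, 4, 7, 8, 9, 10} must be used), so D = 7.
The 5 still-open variables draw from only 5 values {3, 4, 8, 9, 10}, so each is used; only C can be 10, hence C = 10.

C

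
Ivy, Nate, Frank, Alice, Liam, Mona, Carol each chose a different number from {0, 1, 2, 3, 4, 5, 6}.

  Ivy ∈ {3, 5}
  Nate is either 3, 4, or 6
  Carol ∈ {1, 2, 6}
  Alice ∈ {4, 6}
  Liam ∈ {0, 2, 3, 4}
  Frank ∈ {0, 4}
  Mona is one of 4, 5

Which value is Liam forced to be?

2

Among the 7 variables, 1 fits only Carol (and all 7 values in {0, 1, 2, 3, 4, 5, 6} must be used), so Carol = 1.
The 6 still-open variables together cover exactly {0, 2, 3, 4, 5, 6} — 6 values for 6 variables — and 2 appears only in Liam's list, so Liam = 2.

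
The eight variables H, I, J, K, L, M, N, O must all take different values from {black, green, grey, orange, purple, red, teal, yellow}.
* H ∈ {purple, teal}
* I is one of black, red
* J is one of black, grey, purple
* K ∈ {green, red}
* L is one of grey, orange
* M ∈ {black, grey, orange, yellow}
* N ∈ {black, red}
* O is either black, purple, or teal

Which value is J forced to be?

The 8 variables draw from only 8 values {black, green, grey, orange, purple, red, teal, yellow}, so each is used; only K can be green, hence K = green.
The 7 still-open variables together cover exactly {black, grey, orange, purple, red, teal, yellow} — 7 values for 7 variables — and yellow appears only in M's list, so M = yellow.
The 6 still-open variables together cover exactly {black, grey, orange, purple, red, teal} — 6 values for 6 variables — and orange appears only in L's list, so L = orange.
The 5 still-open variables together cover exactly {black, grey, purple, red, teal} — 5 values for 5 variables — and grey appears only in J's list, so J = grey.

grey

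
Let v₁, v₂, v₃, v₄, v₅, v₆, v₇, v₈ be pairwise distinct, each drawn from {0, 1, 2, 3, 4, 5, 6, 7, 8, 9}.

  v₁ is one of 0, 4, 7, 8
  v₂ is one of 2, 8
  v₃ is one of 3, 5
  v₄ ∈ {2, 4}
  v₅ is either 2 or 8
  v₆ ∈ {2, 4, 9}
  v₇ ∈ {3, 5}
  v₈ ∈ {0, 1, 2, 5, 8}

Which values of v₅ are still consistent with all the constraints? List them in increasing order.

The 2 variables v₂ and v₅ are confined to {2, 8}, which locks those values in; drop them from v₁, v₄, v₆, v₈.
v₄ must be 4 (only option left). Remove 4 from v₁, v₆.
v₆'s domain is down to {9}, so v₆ = 9.
The 2 variables v₃ and v₇ are confined to {3, 5}, which locks those values in; drop them from v₈.
No further eliminations apply; v₅ can still be any of 2, 8.

2, 8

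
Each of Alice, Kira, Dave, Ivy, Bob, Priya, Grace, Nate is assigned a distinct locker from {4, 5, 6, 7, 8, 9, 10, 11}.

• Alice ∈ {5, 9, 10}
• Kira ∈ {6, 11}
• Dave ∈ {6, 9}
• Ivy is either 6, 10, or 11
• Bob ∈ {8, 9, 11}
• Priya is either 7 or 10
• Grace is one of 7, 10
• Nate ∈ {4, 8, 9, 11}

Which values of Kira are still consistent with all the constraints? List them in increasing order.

Among the 8 variables, 4 fits only Nate (and all 8 values in {4, 5, 6, 7, 8, 9, 10, 11} must be used), so Nate = 4.
The 7 still-open variables draw from only 7 values {5, 6, 7, 8, 9, 10, 11}, so each is used; only Alice can be 5, hence Alice = 5.
The 6 still-open variables draw from only 6 values {6, 7, 8, 9, 10, 11}, so each is used; only Bob can be 8, hence Bob = 8.
The 5 still-open variables draw from only 5 values {6, 7, 9, 10, 11}, so each is used; only Dave can be 9, hence Dave = 9.
Priya and Grace share exactly the 2 values {7, 10}; by pigeonhole those values go to them, so strike 7, 10 from Ivy.
No further eliminations apply; Kira can still be any of 6, 11.

6, 11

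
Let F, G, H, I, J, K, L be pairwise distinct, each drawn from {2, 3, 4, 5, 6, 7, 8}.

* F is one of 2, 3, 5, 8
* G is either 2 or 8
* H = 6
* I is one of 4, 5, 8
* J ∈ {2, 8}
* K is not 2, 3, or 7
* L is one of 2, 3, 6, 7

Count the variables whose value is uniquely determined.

H has just one choice, so H = 6. Strike 6 from K, L.
Among the 6 still-open variables, 7 fits only L (and all 6 values in {2, 3, 4, 5, 7, 8} must be used), so L = 7.
Among the 5 still-open variables, 3 fits only F (and all 5 values in {2, 3, 4, 5, 8} must be used), so F = 3.
The 2 variables G and J are confined to {2, 8}, which locks those values in; drop them from I, K.
Determined: F=3, H=6, L=7. The other variables each still have more than one consistent value. That makes 3.

3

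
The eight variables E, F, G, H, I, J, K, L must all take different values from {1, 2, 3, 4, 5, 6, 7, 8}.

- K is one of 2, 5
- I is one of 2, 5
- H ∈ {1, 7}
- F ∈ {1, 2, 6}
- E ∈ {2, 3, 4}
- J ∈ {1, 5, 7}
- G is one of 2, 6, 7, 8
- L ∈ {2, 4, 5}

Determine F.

6

Among the 8 variables, 3 fits only E (and all 8 values in {1, 2, 3, 4, 5, 6, 7, 8} must be used), so E = 3.
The 7 still-open variables draw from only 7 values {1, 2, 4, 5, 6, 7, 8}, so each is used; only L can be 4, hence L = 4.
The 6 still-open variables together cover exactly {1, 2, 5, 6, 7, 8} — 6 values for 6 variables — and 8 appears only in G's list, so G = 8.
The 5 still-open variables together cover exactly {1, 2, 5, 6, 7} — 5 values for 5 variables — and 6 appears only in F's list, so F = 6.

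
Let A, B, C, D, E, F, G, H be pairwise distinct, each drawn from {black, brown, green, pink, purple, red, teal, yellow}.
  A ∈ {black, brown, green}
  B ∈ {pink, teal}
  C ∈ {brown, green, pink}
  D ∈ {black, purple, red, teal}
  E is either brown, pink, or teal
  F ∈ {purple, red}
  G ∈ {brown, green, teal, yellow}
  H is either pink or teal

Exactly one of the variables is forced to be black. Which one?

The 8 variables draw from only 8 values {black, brown, green, pink, purple, red, teal, yellow}, so each is used; only G can be yellow, hence G = yellow.
The 2 variables B and H are confined to {pink, teal}, which locks those values in; drop them from C, D, E.
That leaves E = brown. Strike brown from A, C.
C has just one choice, so C = green. So A can't be green.
So black goes to A.

A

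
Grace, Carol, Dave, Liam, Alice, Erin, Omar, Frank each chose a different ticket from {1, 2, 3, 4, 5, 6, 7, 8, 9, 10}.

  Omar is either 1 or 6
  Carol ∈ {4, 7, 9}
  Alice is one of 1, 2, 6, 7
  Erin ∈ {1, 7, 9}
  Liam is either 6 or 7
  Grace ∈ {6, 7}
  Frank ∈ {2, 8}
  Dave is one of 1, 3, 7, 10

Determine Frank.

8

The 2 variables Grace and Liam are confined to {6, 7}, which locks those values in; drop them from Carol, Dave, Alice, Erin, Omar.
Omar's domain is down to {1}, so Omar = 1. Strike 1 from Dave, Alice, Erin.
That leaves Alice = 2. Strike 2 from Frank.
So Frank = 8.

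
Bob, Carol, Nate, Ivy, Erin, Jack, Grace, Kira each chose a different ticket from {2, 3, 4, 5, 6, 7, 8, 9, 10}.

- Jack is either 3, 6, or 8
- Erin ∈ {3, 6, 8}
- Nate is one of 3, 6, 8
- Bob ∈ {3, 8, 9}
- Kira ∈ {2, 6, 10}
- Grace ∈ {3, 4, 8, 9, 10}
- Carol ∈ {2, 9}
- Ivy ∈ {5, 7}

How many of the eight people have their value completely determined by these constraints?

The 3 variables Nate, Erin, Jack are confined to {3, 6, 8}, which locks those values in; drop them from Bob, Grace, Kira.
That leaves Bob = 9. Remove 9 from Carol, Grace.
That leaves Carol = 2. Strike 2 from Kira.
Kira's domain is down to {10}, so Kira = 10. Strike 10 from Grace.
Grace must be 4 (only option left).
Determined: Bob=9, Carol=2, Grace=4, Kira=10. The other people each still have more than one consistent value. That makes 4.

4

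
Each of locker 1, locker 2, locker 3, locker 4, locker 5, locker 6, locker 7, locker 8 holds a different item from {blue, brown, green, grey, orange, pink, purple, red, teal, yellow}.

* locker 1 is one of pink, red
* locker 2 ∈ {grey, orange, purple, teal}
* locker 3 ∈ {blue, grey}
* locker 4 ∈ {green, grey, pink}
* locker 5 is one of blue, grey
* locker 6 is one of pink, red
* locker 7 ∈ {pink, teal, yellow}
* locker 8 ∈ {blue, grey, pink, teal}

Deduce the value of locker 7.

locker 1 and locker 6 share exactly the 2 values {pink, red}; by pigeonhole those values go to them, so strike pink, red from locker 4, locker 7, locker 8.
The 2 variables locker 3 and locker 5 are confined to {blue, grey}, which locks those values in; drop them from locker 2, locker 4, locker 8.
That leaves locker 4 = green.
locker 8's domain is down to {teal}, so locker 8 = teal. So locker 2, locker 7 can't be teal.
So locker 7 = yellow.

yellow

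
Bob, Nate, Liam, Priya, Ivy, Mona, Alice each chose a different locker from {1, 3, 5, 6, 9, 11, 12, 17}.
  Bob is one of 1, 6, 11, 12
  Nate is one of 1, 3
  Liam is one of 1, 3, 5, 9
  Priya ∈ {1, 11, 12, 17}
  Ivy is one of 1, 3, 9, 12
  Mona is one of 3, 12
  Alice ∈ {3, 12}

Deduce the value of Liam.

5

Mona and Alice share exactly the 2 values {3, 12}; by pigeonhole those values go to them, so strike 3, 12 from Bob, Nate, Liam, Priya, Ivy.
Nate must be 1 (only option left). Remove 1 from Bob, Liam, Priya, Ivy.
Ivy has just one choice, so Ivy = 9. Remove 9 from Liam.
So Liam = 5.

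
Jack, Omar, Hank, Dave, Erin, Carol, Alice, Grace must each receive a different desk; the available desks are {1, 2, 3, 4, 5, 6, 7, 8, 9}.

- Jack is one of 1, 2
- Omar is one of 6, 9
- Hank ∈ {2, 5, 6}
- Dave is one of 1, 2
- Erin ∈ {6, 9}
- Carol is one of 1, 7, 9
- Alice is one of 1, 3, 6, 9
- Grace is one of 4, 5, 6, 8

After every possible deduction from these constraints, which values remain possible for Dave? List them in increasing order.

Jack and Dave between them cover only {1, 2} — a naked pair. Remove those values from Hank, Carol, Alice.
The 2 variables Omar and Erin are confined to {6, 9}, which locks those values in; drop them from Hank, Carol, Alice, Grace.
Hank has just one choice, so Hank = 5. So Grace can't be 5.
Carol has just one choice, so Carol = 7.
Alice must be 3 (only option left).
No further eliminations apply; Dave can still be any of 1, 2.

1, 2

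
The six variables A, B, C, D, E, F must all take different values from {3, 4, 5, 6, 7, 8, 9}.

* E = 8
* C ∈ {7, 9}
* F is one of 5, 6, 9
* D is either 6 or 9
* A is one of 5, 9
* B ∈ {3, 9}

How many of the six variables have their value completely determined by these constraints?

E has just one choice, so E = 8.
Among the 5 still-open variables, 3 fits only B (and all 5 values in {3, 5, 6, 7, 9} must be used), so B = 3.
The 4 still-open variables draw from only 4 values {5, 6, 7, 9}, so each is used; only C can be 7, hence C = 7.
Determined: B=3, C=7, E=8. The other variables each still have more than one consistent value. That makes 3.

3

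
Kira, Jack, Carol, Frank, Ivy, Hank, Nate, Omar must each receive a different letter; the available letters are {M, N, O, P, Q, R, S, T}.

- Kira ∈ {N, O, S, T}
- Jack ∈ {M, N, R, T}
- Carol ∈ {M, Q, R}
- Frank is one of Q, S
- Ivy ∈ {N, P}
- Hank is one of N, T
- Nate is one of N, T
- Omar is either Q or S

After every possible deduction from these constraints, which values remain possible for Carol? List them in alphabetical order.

The 8 variables draw from only 8 values {M, N, O, P, Q, R, S, T}, so each is used; only Kira can be O, hence Kira = O.
Among the 7 still-open variables, P fits only Ivy (and all 7 values in {M, N, P, Q, R, S, T} must be used), so Ivy = P.
The 2 variables Frank and Omar are confined to {Q, S}, which locks those values in; drop them from Carol.
Hank and Nate between them cover only {N, T} — a naked pair. Remove those values from Jack.
No further eliminations apply; Carol can still be any of M, R.

M, R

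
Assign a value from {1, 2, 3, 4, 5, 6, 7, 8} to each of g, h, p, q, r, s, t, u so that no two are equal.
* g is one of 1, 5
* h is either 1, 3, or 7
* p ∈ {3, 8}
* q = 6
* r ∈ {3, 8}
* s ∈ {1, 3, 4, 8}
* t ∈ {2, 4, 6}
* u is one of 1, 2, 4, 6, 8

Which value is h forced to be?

q must be 6 (only option left). Eliminate 6 elsewhere: t, u.
The 7 still-open variables together cover exactly {1, 2, 3, 4, 5, 7, 8} — 7 values for 7 variables — and 5 appears only in g's list, so g = 5.
The 6 still-open variables together cover exactly {1, 2, 3, 4, 7, 8} — 6 values for 6 variables — and 7 appears only in h's list, so h = 7.

7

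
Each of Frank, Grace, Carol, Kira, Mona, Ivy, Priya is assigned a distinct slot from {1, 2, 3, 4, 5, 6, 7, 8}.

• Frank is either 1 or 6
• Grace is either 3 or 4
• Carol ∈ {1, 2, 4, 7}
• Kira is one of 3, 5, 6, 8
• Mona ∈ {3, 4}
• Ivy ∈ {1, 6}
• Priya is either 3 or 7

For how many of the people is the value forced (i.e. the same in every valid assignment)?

Frank and Ivy share exactly the 2 values {1, 6}; by pigeonhole those values go to them, so strike 1, 6 from Carol, Kira.
The 2 variables Grace and Mona are confined to {3, 4}, which locks those values in; drop them from Carol, Kira, Priya.
Priya must be 7 (only option left). Remove 7 from Carol.
That leaves Carol = 2.
Determined: Carol=2, Priya=7. The other people each still have more than one consistent value. That makes 2.

2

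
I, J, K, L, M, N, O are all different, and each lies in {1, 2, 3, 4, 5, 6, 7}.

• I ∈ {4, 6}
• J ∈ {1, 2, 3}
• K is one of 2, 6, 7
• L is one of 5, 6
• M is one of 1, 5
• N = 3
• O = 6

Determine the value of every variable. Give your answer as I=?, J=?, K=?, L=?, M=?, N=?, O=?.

I=4, J=2, K=7, L=5, M=1, N=3, O=6

N must be 3 (only option left). Remove 3 from J.
O must be 6 (only option left). Strike 6 from I, K, L.
I's domain is down to {4}, so I = 4.
That leaves L = 5. Eliminate 5 elsewhere: M.
M's domain is down to {1}, so M = 1. Strike 1 from J.
That leaves J = 2. Strike 2 from K.
K's domain is down to {7}, so K = 7.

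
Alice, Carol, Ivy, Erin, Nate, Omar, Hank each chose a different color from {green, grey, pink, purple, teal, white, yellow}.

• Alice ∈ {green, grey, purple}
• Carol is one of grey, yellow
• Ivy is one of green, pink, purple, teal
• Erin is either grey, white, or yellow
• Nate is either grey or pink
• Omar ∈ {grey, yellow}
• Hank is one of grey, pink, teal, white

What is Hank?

Carol and Omar between them cover only {grey, yellow} — a naked pair. Remove those values from Alice, Erin, Nate, Hank.
That leaves Erin = white. So Hank can't be white.
That leaves Nate = pink. Eliminate pink elsewhere: Ivy, Hank.
So Hank = teal.

teal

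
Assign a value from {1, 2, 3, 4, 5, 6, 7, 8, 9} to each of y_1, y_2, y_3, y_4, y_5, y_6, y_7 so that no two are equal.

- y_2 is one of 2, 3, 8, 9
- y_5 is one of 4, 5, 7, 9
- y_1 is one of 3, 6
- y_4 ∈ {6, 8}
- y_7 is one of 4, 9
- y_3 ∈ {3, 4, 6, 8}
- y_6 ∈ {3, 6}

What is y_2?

2

The 2 variables y_1 and y_6 are confined to {3, 6}, which locks those values in; drop them from y_2, y_3, y_4.
y_4 must be 8 (only option left). Eliminate 8 elsewhere: y_2, y_3.
y_3 has just one choice, so y_3 = 4. Strike 4 from y_5, y_7.
y_7's domain is down to {9}, so y_7 = 9. Strike 9 from y_2, y_5.
So y_2 = 2.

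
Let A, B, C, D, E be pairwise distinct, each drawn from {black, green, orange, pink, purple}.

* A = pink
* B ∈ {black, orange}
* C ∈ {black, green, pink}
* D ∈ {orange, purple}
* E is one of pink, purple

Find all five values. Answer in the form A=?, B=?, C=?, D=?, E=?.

A must be pink (only option left). Eliminate pink elsewhere: C, E.
E has just one choice, so E = purple. Strike purple from D.
D has just one choice, so D = orange. Remove orange from B.
B must be black (only option left). Strike black from C.
That leaves C = green.

A=pink, B=black, C=green, D=orange, E=purple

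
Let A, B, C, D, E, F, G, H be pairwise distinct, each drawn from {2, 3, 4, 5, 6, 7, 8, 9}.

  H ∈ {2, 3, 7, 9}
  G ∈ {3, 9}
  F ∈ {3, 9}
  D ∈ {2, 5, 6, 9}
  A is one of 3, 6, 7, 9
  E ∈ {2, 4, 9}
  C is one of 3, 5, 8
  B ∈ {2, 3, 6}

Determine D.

5

Among the 8 variables, 4 fits only E (and all 8 values in {2, 3, 4, 5, 6, 7, 8, 9} must be used), so E = 4.
Among the 7 still-open variables, 8 fits only C (and all 7 values in {2, 3, 5, 6, 7, 8, 9} must be used), so C = 8.
Among the 6 still-open variables, 5 fits only D (and all 6 values in {2, 3, 5, 6, 7, 9} must be used), so D = 5.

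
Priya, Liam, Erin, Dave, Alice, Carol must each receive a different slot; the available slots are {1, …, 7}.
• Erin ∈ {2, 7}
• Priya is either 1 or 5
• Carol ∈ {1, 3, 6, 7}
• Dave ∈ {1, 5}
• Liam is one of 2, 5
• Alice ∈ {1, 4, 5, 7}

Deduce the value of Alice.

Priya and Dave between them cover only {1, 5} — a naked pair. Remove those values from Liam, Alice, Carol.
Liam must be 2 (only option left). Remove 2 from Erin.
Erin's domain is down to {7}, so Erin = 7. Eliminate 7 elsewhere: Alice, Carol.
So Alice = 4.

4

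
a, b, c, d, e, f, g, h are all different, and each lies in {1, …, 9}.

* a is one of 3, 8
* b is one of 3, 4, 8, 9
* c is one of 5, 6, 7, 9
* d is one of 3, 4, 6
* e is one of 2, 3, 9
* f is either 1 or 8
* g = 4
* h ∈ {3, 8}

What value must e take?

g must be 4 (only option left). Remove 4 from b, d.
a and h share exactly the 2 values {3, 8}; by pigeonhole those values go to them, so strike 3, 8 from b, d, e, f.
That leaves b = 9. Strike 9 from c, e.
So e = 2.

2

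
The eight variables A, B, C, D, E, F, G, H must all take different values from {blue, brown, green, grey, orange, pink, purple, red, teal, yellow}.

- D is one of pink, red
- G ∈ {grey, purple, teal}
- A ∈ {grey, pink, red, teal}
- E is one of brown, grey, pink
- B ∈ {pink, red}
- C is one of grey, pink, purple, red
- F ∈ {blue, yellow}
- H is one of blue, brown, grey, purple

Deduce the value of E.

The 8 variables together cover exactly {blue, brown, grey, pink, purple, red, teal, yellow} — 8 values for 8 variables — and yellow appears only in F's list, so F = yellow.
The 7 still-open variables draw from only 7 values {blue, brown, grey, pink, purple, red, teal}, so each is used; only H can be blue, hence H = blue.
Among the 6 still-open variables, brown fits only E (and all 6 values in {brown, grey, pink, purple, red, teal} must be used), so E = brown.

brown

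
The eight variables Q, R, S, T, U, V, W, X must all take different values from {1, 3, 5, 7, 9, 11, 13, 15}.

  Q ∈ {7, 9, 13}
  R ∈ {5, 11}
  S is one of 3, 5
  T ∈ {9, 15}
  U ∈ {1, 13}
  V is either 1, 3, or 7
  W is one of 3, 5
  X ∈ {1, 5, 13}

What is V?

7

Among the 8 variables, 11 fits only R (and all 8 values in {1, 3, 5, 7, 9, 11, 13, 15} must be used), so R = 11.
The 7 still-open variables draw from only 7 values {1, 3, 5, 7, 9, 13, 15}, so each is used; only T can be 15, hence T = 15.
The 6 still-open variables draw from only 6 values {1, 3, 5, 7, 9, 13}, so each is used; only Q can be 9, hence Q = 9.
Among the 5 still-open variables, 7 fits only V (and all 5 values in {1, 3, 5, 7, 13} must be used), so V = 7.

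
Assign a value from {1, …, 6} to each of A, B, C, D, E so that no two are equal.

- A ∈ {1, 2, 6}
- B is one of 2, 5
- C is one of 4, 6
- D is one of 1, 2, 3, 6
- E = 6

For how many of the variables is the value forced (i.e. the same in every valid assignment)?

E has just one choice, so E = 6. Remove 6 from A, C, D.
C has just one choice, so C = 4.
Determined: C=4, E=6. The other variables each still have more than one consistent value. That makes 2.

2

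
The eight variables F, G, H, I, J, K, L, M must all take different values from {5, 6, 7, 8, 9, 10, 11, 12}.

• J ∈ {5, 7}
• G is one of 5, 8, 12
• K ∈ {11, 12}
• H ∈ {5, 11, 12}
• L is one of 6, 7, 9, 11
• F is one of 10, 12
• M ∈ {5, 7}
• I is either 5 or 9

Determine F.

The 8 variables draw from only 8 values {5, 6, 7, 8, 9, 10, 11, 12}, so each is used; only L can be 6, hence L = 6.
The 7 still-open variables draw from only 7 values {5, 7, 8, 9, 10, 11, 12}, so each is used; only G can be 8, hence G = 8.
The 6 still-open variables draw from only 6 values {5, 7, 9, 10, 11, 12}, so each is used; only I can be 9, hence I = 9.
The 5 still-open variables draw from only 5 values {5, 7, 10, 11, 12}, so each is used; only F can be 10, hence F = 10.

10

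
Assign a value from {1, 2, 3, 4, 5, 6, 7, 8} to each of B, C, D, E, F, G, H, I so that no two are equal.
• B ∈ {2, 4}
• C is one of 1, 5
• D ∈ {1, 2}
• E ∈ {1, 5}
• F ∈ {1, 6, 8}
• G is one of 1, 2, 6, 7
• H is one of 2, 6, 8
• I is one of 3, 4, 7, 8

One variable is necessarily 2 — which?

D

The 8 variables draw from only 8 values {1, 2, 3, 4, 5, 6, 7, 8}, so each is used; only I can be 3, hence I = 3.
The 7 still-open variables together cover exactly {1, 2, 4, 5, 6, 7, 8} — 7 values for 7 variables — and 4 appears only in B's list, so B = 4.
The 6 still-open variables draw from only 6 values {1, 2, 5, 6, 7, 8}, so each is used; only G can be 7, hence G = 7.
The 2 variables C and E are confined to {1, 5}, which locks those values in; drop them from D, F.
So 2 goes to D.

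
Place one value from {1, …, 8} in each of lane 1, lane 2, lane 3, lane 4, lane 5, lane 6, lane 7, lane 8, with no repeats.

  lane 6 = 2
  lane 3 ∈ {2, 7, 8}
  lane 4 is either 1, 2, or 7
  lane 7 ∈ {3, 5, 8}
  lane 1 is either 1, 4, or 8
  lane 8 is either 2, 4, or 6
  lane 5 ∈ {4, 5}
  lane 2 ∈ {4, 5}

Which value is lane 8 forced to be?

6

lane 6 must be 2 (only option left). So lane 3, lane 4, lane 8 can't be 2.
The 7 still-open variables draw from only 7 values {1, 3, 4, 5, 6, 7, 8}, so each is used; only lane 7 can be 3, hence lane 7 = 3.
The 6 still-open variables together cover exactly {1, 4, 5, 6, 7, 8} — 6 values for 6 variables — and 6 appears only in lane 8's list, so lane 8 = 6.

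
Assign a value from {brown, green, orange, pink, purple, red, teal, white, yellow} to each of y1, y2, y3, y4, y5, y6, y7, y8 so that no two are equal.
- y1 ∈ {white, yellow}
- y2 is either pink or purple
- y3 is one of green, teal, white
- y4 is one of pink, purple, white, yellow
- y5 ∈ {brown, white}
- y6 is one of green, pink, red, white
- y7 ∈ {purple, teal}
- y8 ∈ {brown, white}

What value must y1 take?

yellow

The 8 variables together cover exactly {brown, green, pink, purple, red, teal, white, yellow} — 8 values for 8 variables — and red appears only in y6's list, so y6 = red.
Among the 7 still-open variables, green fits only y3 (and all 7 values in {brown, green, pink, purple, teal, white, yellow} must be used), so y3 = green.
Among the 6 still-open variables, teal fits only y7 (and all 6 values in {brown, pink, purple, teal, white, yellow} must be used), so y7 = teal.
y5 and y8 between them cover only {brown, white} — a naked pair. Remove those values from y1, y4.
So y1 = yellow.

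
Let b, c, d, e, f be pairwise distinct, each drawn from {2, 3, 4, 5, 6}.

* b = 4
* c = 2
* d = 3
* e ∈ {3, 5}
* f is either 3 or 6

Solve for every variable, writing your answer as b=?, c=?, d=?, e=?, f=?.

b=4, c=2, d=3, e=5, f=6

b has just one choice, so b = 4.
c has just one choice, so c = 2.
d must be 3 (only option left). Remove 3 from e, f.
e must be 5 (only option left).
f must be 6 (only option left).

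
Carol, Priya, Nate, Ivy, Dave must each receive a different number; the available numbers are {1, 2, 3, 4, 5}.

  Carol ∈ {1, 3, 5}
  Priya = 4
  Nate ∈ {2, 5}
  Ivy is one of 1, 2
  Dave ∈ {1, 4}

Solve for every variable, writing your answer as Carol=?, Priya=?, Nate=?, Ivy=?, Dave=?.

Priya's domain is down to {4}, so Priya = 4. Remove 4 from Dave.
That leaves Dave = 1. Eliminate 1 elsewhere: Carol, Ivy.
That leaves Ivy = 2. Eliminate 2 elsewhere: Nate.
Nate must be 5 (only option left). Eliminate 5 elsewhere: Carol.
Carol has just one choice, so Carol = 3.

Carol=3, Priya=4, Nate=5, Ivy=2, Dave=1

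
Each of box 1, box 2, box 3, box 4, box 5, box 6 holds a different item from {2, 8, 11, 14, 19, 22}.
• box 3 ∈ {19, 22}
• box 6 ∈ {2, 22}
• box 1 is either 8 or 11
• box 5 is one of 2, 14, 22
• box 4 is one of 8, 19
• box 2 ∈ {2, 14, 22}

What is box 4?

8

Among the 6 variables, 11 fits only box 1 (and all 6 values in {2, 8, 11, 14, 19, 22} must be used), so box 1 = 11.
Among the 5 still-open variables, 8 fits only box 4 (and all 5 values in {2, 8, 14, 19, 22} must be used), so box 4 = 8.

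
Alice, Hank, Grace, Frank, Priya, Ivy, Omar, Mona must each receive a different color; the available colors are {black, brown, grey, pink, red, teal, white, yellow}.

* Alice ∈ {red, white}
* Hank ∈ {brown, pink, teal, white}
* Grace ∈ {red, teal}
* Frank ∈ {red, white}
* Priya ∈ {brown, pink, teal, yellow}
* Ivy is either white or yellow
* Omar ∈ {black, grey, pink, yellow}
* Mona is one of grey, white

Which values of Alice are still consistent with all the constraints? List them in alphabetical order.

red, white

Among the 8 variables, black fits only Omar (and all 8 values in {black, brown, grey, pink, red, teal, white, yellow} must be used), so Omar = black.
The 7 still-open variables draw from only 7 values {brown, grey, pink, red, teal, white, yellow}, so each is used; only Mona can be grey, hence Mona = grey.
Alice and Frank between them cover only {red, white} — a naked pair. Remove those values from Hank, Grace, Ivy.
Grace must be teal (only option left). Eliminate teal elsewhere: Hank, Priya.
Ivy has just one choice, so Ivy = yellow. Remove yellow from Priya.
No further eliminations apply; Alice can still be any of red, white.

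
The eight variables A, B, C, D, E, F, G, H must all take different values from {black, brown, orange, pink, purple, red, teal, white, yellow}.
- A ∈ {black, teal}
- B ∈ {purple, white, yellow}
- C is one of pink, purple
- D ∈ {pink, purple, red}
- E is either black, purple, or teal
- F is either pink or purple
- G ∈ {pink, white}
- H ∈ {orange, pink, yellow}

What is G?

white

Among the 8 variables, orange fits only H (and all 8 values in {black, orange, pink, purple, red, teal, white, yellow} must be used), so H = orange.
Among the 7 still-open variables, red fits only D (and all 7 values in {black, pink, purple, red, teal, white, yellow} must be used), so D = red.
The 6 still-open variables draw from only 6 values {black, pink, purple, teal, white, yellow}, so each is used; only B can be yellow, hence B = yellow.
The 5 still-open variables together cover exactly {black, pink, purple, teal, white} — 5 values for 5 variables — and white appears only in G's list, so G = white.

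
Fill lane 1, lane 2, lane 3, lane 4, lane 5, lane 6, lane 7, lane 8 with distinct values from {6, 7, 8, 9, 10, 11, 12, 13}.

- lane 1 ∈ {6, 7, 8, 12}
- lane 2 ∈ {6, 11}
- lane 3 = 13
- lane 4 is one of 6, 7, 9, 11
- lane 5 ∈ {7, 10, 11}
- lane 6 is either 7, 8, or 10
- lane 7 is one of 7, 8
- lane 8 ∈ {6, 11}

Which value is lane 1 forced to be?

lane 3 has just one choice, so lane 3 = 13.
The 7 still-open variables draw from only 7 values {6, 7, 8, 9, 10, 11, 12}, so each is used; only lane 4 can be 9, hence lane 4 = 9.
Among the 6 still-open variables, 12 fits only lane 1 (and all 6 values in {6, 7, 8, 10, 11, 12} must be used), so lane 1 = 12.

12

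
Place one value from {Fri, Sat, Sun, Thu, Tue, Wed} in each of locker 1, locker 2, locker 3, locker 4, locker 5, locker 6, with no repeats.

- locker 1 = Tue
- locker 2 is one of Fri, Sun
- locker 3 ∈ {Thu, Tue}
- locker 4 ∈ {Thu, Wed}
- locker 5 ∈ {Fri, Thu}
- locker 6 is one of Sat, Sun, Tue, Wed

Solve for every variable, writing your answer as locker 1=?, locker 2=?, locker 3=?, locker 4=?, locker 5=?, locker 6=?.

locker 1=Tue, locker 2=Sun, locker 3=Thu, locker 4=Wed, locker 5=Fri, locker 6=Sat

locker 1 has just one choice, so locker 1 = Tue. So locker 3, locker 6 can't be Tue.
locker 3's domain is down to {Thu}, so locker 3 = Thu. So locker 4, locker 5 can't be Thu.
That leaves locker 4 = Wed. So locker 6 can't be Wed.
That leaves locker 5 = Fri. Eliminate Fri elsewhere: locker 2.
locker 2's domain is down to {Sun}, so locker 2 = Sun. Strike Sun from locker 6.
locker 6 must be Sat (only option left).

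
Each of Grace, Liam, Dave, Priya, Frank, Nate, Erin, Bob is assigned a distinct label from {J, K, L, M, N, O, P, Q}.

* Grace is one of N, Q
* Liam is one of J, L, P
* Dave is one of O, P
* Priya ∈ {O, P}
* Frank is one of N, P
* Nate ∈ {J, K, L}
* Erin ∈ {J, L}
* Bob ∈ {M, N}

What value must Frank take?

The 8 variables draw from only 8 values {J, K, L, M, N, O, P, Q}, so each is used; only Nate can be K, hence Nate = K.
Among the 7 still-open variables, M fits only Bob (and all 7 values in {J, L, M, N, O, P, Q} must be used), so Bob = M.
The 6 still-open variables together cover exactly {J, L, N, O, P, Q} — 6 values for 6 variables — and Q appears only in Grace's list, so Grace = Q.
Among the 5 still-open variables, N fits only Frank (and all 5 values in {J, L, N, O, P} must be used), so Frank = N.

N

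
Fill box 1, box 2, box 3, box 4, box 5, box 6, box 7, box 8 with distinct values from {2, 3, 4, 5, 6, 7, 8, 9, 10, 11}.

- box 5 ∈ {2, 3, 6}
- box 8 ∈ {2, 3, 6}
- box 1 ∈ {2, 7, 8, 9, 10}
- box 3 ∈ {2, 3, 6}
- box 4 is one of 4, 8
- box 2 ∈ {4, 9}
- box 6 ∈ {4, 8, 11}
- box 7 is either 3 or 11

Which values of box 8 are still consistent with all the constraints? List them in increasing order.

2, 3, 6

box 3, box 5, box 8 share exactly the 3 values {2, 3, 6}; by pigeonhole those values go to them, so strike 2, 3, 6 from box 1, box 7.
That leaves box 7 = 11. So box 6 can't be 11.
box 4 and box 6 between them cover only {4, 8} — a naked pair. Remove those values from box 1, box 2.
That leaves box 2 = 9. So box 1 can't be 9.
No further eliminations apply; box 8 can still be any of 2, 3, 6.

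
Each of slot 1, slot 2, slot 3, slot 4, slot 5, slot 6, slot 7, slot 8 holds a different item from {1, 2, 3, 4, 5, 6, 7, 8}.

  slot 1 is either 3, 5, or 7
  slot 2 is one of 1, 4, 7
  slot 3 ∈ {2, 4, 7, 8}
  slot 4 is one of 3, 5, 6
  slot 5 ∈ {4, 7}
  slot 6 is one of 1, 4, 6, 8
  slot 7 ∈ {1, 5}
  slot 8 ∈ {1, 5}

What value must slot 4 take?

The 8 variables together cover exactly {1, 2, 3, 4, 5, 6, 7, 8} — 8 values for 8 variables — and 2 appears only in slot 3's list, so slot 3 = 2.
Among the 7 still-open variables, 8 fits only slot 6 (and all 7 values in {1, 3, 4, 5, 6, 7, 8} must be used), so slot 6 = 8.
The 6 still-open variables draw from only 6 values {1, 3, 4, 5, 6, 7}, so each is used; only slot 4 can be 6, hence slot 4 = 6.

6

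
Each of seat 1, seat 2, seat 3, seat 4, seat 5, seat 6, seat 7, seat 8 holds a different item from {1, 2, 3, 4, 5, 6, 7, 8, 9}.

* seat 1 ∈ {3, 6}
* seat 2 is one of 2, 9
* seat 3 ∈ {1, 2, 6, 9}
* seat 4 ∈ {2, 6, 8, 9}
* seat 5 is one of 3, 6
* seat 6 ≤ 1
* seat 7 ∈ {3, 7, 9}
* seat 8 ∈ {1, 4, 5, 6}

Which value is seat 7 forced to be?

seat 6 has just one choice, so seat 6 = 1. Strike 1 from seat 3, seat 8.
seat 1 and seat 5 between them cover only {3, 6} — a naked pair. Remove those values from seat 3, seat 4, seat 7, seat 8.
seat 2 and seat 3 between them cover only {2, 9} — a naked pair. Remove those values from seat 4, seat 7.
So seat 7 = 7.

7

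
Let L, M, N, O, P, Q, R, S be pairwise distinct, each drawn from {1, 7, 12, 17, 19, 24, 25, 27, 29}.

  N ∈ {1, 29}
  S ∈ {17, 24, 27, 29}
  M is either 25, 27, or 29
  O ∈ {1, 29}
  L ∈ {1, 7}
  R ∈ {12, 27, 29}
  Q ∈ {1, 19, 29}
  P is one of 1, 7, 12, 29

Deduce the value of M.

25

N and O share exactly the 2 values {1, 29}; by pigeonhole those values go to them, so strike 1, 29 from L, M, P, Q, R, S.
L has just one choice, so L = 7. So P can't be 7.
P has just one choice, so P = 12. So R can't be 12.
Q has just one choice, so Q = 19.
R's domain is down to {27}, so R = 27. Eliminate 27 elsewhere: M, S.
So M = 25.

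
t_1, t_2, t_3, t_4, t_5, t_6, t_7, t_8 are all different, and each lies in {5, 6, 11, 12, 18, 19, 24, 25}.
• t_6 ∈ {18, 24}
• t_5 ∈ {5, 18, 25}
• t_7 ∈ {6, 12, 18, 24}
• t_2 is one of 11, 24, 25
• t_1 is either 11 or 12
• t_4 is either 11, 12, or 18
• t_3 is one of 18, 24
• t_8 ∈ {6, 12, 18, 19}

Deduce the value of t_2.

Among the 8 variables, 5 fits only t_5 (and all 8 values in {5, 6, 11, 12, 18, 19, 24, 25} must be used), so t_5 = 5.
Among the 7 still-open variables, 19 fits only t_8 (and all 7 values in {6, 11, 12, 18, 19, 24, 25} must be used), so t_8 = 19.
Among the 6 still-open variables, 6 fits only t_7 (and all 6 values in {6, 11, 12, 18, 24, 25} must be used), so t_7 = 6.
Among the 5 still-open variables, 25 fits only t_2 (and all 5 values in {11, 12, 18, 24, 25} must be used), so t_2 = 25.

25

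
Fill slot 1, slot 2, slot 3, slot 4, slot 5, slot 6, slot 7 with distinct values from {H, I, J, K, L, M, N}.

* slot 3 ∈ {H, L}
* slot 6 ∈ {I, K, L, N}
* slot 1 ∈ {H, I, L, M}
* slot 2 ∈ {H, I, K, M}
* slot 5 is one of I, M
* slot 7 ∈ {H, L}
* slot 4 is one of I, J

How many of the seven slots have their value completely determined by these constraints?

3

The 7 variables draw from only 7 values {H, I, J, K, L, M, N}, so each is used; only slot 4 can be J, hence slot 4 = J.
Among the 6 still-open variables, N fits only slot 6 (and all 6 values in {H, I, K, L, M, N} must be used), so slot 6 = N.
Among the 5 still-open variables, K fits only slot 2 (and all 5 values in {H, I, K, L, M} must be used), so slot 2 = K.
slot 3 and slot 7 between them cover only {H, L} — a naked pair. Remove those values from slot 1.
Determined: slot 2=K, slot 4=J, slot 6=N. The other slots each still have more than one consistent value. That makes 3.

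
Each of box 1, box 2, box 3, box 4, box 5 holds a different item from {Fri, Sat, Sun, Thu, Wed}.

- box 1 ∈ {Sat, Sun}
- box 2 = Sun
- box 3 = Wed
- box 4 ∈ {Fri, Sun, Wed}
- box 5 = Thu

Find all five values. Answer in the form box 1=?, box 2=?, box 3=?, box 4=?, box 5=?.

box 1=Sat, box 2=Sun, box 3=Wed, box 4=Fri, box 5=Thu

box 2's domain is down to {Sun}, so box 2 = Sun. Eliminate Sun elsewhere: box 1, box 4.
box 3 must be Wed (only option left). So box 4 can't be Wed.
box 4's domain is down to {Fri}, so box 4 = Fri.
That leaves box 5 = Thu.
box 1's domain is down to {Sat}, so box 1 = Sat.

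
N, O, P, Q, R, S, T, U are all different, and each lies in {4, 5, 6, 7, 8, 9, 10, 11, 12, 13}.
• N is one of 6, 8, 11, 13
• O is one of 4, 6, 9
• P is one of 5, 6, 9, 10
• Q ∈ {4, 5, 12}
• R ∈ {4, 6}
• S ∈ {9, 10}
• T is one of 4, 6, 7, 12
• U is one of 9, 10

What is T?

7

S and U share exactly the 2 values {9, 10}; by pigeonhole those values go to them, so strike 9, 10 from O, P.
O and R between them cover only {4, 6} — a naked pair. Remove those values from N, P, Q, T.
That leaves P = 5. Eliminate 5 elsewhere: Q.
Q has just one choice, so Q = 12. Strike 12 from T.
So T = 7.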